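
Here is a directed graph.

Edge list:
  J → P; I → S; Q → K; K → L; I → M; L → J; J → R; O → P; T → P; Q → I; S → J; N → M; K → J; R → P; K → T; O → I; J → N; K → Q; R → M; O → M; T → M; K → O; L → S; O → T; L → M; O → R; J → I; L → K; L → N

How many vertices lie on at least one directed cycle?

6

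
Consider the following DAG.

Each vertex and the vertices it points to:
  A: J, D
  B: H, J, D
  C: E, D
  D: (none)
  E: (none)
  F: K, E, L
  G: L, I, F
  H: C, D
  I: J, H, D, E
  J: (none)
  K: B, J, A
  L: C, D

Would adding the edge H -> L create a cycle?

No

Adding H→L creates a cycle iff L can already reach H.
Explore from L: no path reaches H. The graph stays acyclic.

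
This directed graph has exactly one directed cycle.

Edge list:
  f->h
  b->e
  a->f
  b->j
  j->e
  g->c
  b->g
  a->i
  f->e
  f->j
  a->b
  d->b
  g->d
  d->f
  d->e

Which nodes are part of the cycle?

b, d, g

DFS with gray/black marking from b:
b gray
  e gray
  e black
  g gray
    d gray
      d→b: b is gray → back edge
Back edge closes the cycle b → g → d → b; its vertices are {b, d, g}.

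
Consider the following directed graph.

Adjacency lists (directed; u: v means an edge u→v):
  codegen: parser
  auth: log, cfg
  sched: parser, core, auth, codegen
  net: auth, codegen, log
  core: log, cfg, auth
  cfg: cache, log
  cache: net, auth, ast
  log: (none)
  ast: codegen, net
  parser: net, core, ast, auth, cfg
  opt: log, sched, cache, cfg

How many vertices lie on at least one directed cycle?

8

A vertex is on a directed cycle iff it belongs to a strongly connected component of size ≥ 2 (or has a self-loop).
The vertices on cycles are {ast, cfg, net, auth, core, cache, parser, codegen} — 8 in total.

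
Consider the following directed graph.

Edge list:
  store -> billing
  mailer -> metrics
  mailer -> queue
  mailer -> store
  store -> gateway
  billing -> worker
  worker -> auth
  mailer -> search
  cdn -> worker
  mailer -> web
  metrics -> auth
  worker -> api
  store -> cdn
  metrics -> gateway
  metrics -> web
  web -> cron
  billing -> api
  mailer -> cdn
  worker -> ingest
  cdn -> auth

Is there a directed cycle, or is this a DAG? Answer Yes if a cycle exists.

No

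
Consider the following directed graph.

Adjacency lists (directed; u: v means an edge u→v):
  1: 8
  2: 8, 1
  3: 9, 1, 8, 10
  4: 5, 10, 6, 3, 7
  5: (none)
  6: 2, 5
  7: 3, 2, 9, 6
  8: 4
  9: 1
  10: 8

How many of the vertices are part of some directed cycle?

9

A vertex is on a directed cycle iff it belongs to a strongly connected component of size ≥ 2 (or has a self-loop).
The vertices on cycles are {1, 2, 3, 4, 6, 7, 8, 9, 10} — 9 in total.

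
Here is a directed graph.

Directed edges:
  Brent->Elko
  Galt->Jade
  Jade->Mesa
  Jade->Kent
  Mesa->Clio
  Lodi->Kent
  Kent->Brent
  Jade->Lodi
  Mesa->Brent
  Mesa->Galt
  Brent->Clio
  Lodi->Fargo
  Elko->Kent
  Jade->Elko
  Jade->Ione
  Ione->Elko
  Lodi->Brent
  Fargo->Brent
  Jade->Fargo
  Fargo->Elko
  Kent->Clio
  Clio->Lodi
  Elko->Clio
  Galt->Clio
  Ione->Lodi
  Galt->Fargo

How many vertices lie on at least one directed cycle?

9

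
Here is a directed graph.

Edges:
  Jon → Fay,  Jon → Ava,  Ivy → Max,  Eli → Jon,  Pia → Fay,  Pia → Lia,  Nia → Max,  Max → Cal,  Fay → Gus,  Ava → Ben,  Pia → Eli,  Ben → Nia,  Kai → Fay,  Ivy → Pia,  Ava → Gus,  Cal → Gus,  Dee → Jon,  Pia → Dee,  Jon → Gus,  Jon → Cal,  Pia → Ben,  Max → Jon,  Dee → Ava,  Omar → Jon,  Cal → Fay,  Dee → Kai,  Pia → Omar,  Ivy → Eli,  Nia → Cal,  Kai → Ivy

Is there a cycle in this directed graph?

Yes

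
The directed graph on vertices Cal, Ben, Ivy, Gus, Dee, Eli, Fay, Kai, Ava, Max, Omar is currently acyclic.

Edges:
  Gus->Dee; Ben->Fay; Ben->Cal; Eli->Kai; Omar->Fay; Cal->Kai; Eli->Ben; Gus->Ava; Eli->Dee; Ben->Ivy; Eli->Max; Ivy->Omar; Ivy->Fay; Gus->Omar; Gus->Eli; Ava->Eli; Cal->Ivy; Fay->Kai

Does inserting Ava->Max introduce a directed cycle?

Adding Ava→Max creates a cycle iff Max can already reach Ava.
Explore from Max: no path reaches Ava. The graph stays acyclic.

No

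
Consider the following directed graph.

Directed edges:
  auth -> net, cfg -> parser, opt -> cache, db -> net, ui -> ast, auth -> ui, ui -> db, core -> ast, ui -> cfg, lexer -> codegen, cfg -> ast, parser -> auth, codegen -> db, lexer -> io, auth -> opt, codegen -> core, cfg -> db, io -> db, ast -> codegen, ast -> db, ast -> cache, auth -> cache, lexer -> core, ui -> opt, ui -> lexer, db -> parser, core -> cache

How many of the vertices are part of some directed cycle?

A vertex is on a directed cycle iff it belongs to a strongly connected component of size ≥ 2 (or has a self-loop).
The vertices on cycles are {db, io, ui, ast, cfg, auth, core, lexer, parser, codegen} — 10 in total.

10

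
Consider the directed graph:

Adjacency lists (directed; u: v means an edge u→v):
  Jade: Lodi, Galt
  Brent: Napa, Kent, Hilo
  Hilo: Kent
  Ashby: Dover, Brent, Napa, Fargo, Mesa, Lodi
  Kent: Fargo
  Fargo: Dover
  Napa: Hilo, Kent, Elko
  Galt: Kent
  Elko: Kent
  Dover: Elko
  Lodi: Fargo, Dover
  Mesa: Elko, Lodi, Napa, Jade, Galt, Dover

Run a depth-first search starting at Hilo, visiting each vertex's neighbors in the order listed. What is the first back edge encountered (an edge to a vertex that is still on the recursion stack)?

Elko→Kent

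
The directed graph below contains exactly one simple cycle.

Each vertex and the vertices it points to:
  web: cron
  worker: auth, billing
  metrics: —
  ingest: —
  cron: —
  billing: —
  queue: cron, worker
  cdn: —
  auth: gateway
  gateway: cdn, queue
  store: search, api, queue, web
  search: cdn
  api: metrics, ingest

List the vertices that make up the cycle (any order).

DFS with gray/black marking from queue:
queue gray
  cron gray
  cron black
  worker gray
    auth gray
      gateway gray
        cdn gray
        cdn black
        gateway→queue: queue is gray → back edge
Back edge closes the cycle queue → worker → auth → gateway → queue; its vertices are {auth, queue, worker, gateway}.

auth, queue, worker, gateway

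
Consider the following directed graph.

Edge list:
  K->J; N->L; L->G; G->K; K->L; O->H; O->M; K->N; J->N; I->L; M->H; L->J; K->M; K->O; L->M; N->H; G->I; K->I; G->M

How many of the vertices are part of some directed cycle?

A vertex is on a directed cycle iff it belongs to a strongly connected component of size ≥ 2 (or has a self-loop).
The vertices on cycles are {G, I, J, K, L, N} — 6 in total.

6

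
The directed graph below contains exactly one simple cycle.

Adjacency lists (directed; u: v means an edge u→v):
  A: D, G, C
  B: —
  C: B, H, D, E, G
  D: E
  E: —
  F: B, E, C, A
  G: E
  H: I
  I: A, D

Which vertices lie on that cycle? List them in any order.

DFS with gray/black marking from A:
A gray
  D gray
    E gray
    E black
  D black
  G gray
    G→E: E black — skip
  G black
  C gray
    B gray
    B black
    H gray
      I gray
        I→A: A is gray → back edge
Back edge closes the cycle A → C → H → I → A; its vertices are {A, C, H, I}.

A, C, H, I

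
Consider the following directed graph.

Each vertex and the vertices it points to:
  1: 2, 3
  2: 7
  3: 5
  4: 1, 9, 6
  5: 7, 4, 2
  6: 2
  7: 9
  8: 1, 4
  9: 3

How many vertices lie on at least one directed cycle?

8

A vertex is on a directed cycle iff it belongs to a strongly connected component of size ≥ 2 (or has a self-loop).
The vertices on cycles are {1, 2, 3, 4, 5, 6, 7, 9} — 8 in total.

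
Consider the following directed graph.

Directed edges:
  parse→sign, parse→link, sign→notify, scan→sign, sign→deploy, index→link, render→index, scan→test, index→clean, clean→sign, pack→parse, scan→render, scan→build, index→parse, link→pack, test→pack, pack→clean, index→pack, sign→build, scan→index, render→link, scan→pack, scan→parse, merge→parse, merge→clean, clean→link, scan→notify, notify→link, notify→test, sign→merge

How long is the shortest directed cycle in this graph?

3

For each vertex v, BFS finds the shortest path from v back to v.
The shortest such closed walk is sign → merge → clean → sign, length 3.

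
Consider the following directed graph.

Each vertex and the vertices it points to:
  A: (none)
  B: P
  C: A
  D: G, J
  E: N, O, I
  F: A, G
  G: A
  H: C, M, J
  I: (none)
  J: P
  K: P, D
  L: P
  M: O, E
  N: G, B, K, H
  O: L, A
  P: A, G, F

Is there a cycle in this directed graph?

Yes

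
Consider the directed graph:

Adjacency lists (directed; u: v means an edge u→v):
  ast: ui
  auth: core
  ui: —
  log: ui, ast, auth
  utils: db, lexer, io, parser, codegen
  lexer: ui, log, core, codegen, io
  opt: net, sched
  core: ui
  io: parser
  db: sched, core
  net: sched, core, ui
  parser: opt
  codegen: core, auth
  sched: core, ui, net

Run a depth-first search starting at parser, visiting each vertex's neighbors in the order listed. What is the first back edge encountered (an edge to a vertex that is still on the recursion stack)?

sched->net

DFS from parser (visiting each vertex's neighbors in the order listed); mark gray on enter, black on exit:
parser gray
  opt gray
    net gray
      sched gray
        core gray
          ui gray
          ui black
        core black
        sched→ui: ui black — skip
        sched→net: net is gray → back edge
First back edge: sched → net.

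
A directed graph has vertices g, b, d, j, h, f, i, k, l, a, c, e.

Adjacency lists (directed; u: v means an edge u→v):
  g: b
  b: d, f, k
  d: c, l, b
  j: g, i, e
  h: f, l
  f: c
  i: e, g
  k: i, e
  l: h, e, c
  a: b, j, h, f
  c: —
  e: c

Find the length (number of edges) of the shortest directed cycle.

2

For each vertex v, BFS finds the shortest path from v back to v.
The shortest such closed walk is b → d → b, length 2.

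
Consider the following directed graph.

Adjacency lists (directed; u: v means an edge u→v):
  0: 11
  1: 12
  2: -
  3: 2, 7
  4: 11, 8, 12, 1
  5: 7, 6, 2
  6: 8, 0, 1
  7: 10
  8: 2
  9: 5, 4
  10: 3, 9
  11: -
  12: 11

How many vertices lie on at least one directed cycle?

5

A vertex is on a directed cycle iff it belongs to a strongly connected component of size ≥ 2 (or has a self-loop).
The vertices on cycles are {3, 5, 7, 9, 10} — 5 in total.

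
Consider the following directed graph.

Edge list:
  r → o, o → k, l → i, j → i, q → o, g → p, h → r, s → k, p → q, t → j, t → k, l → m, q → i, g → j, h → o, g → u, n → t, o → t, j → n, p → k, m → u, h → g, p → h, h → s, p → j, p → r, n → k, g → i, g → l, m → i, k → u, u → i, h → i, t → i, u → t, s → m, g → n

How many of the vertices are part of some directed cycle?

8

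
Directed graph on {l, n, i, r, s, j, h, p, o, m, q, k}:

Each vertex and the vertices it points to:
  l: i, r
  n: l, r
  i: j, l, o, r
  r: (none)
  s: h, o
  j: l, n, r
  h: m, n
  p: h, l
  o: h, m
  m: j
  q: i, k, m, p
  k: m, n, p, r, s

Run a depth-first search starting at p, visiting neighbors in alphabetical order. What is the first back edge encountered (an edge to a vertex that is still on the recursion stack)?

i->j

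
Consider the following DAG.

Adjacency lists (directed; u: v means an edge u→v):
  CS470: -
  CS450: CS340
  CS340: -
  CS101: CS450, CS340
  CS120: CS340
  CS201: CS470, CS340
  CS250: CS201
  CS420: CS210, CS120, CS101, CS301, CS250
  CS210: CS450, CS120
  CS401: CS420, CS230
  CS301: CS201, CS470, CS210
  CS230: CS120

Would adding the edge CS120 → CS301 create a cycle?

Adding CS120→CS301 creates a cycle iff CS301 can already reach CS120.
Path from CS301: CS301 → CS210 → CS120.
So CS301 → … → CS120 → CS301 is a cycle.

Yes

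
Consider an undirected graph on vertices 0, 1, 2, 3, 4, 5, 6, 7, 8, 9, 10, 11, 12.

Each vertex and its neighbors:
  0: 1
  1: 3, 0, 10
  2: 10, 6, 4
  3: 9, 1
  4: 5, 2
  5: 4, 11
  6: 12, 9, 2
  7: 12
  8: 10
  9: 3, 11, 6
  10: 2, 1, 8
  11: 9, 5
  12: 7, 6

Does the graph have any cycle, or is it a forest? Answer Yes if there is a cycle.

Yes

DFS, tracking each vertex's parent; an edge to a visited non-parent vertex closes a cycle.
Start from 4:
visit 4 (parent –)
  visit 5 (parent 4)
    5–4: parent, skip
    visit 11 (parent 5)
      visit 9 (parent 11)
        visit 3 (parent 9)
          3–9: parent, skip
          visit 1 (parent 3)
            1–3: parent, skip
            visit 0 (parent 1)
              0–1: parent, skip
            visit 10 (parent 1)
              visit 2 (parent 10)
                2–10: parent, skip
                visit 6 (parent 2)
                  visit 12 (parent 6)
                    visit 7 (parent 12)
                      7–12: parent, skip
                    12–6: parent, skip
                  6–9: 9 visited and ≠ parent → cycle
Cycle: 9 – 3 – 1 – 10 – 2 – 6 – 9.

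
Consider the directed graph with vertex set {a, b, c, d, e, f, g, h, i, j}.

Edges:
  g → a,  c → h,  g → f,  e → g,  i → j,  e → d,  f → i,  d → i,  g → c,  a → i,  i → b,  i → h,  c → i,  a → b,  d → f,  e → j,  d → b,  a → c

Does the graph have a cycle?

DFS with white/gray/black marking, starting from b:
b gray
b black
a gray
  a→b: b black — skip
  c gray
    h gray
    h black
    i gray
      j gray
      j black
      i→b: b black — skip
      i→h: h black — skip
    i black
  c black
  a→i: i black — skip
a black
d gray
  f gray
    f→i: i black — skip
  f black
  d→b: b black — skip
  d→i: i black — skip
d black
e gray
  e→d: d black — skip
  e→j: j black — skip
  g gray
    g→a: a black — skip
    g→f: f black — skip
    g→c: c black — skip
  g black
e black
Every edge goes to a white or black vertex — no back edge, so the graph is acyclic.

No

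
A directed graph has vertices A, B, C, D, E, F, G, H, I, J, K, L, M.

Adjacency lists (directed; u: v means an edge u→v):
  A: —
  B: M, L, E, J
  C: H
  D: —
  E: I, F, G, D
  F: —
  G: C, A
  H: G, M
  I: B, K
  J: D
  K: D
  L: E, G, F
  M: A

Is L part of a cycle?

Yes

L is on a cycle iff L can reach itself via ≥1 edge.
L → E → I → B → L — yes.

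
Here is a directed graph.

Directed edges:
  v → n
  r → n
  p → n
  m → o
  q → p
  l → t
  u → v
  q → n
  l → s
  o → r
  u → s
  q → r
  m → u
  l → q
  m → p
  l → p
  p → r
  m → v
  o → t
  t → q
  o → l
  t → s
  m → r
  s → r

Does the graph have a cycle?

DFS with white/gray/black marking, starting from o:
o gray
  r gray
    n gray
    n black
  r black
  l gray
    t gray
      q gray
        p gray
          p→n: n black — skip
          p→r: r black — skip
        p black
        q→r: r black — skip
        q→n: n black — skip
      q black
      s gray
        s→r: r black — skip
      s black
    t black
    l→s: s black — skip
    l→p: p black — skip
    l→q: q black — skip
  l black
  o→t: t black — skip
o black
m gray
  v gray
    v→n: n black — skip
  v black
  m→p: p black — skip
  m→r: r black — skip
  m→o: o black — skip
  u gray
    u→v: v black — skip
    u→s: s black — skip
  u black
m black
Every edge goes to a white or black vertex — no back edge, so the graph is acyclic.

No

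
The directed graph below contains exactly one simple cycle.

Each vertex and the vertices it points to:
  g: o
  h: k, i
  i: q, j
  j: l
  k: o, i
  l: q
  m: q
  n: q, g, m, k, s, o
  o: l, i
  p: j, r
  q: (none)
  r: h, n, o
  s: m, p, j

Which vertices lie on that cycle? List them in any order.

DFS with gray/black marking from r:
r gray
  h gray
    k gray
      o gray
        l gray
          q gray
          q black
        l black
        i gray
          i→q: q black — skip
          j gray
            j→l: l black — skip
          j black
        i black
      o black
      k→i: i black — skip
    k black
    h→i: i black — skip
  h black
  n gray
    n→q: q black — skip
    g gray
      g→o: o black — skip
    g black
    m gray
      m→q: q black — skip
    m black
    n→k: k black — skip
    s gray
      s→m: m black — skip
      p gray
        p→j: j black — skip
        p→r: r is gray → back edge
Back edge closes the cycle r → n → s → p → r; its vertices are {n, p, r, s}.

n, p, r, s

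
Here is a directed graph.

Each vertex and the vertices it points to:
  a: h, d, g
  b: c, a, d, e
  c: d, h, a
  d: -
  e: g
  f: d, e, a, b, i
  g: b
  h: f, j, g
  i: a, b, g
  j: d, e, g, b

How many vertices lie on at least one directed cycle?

A vertex is on a directed cycle iff it belongs to a strongly connected component of size ≥ 2 (or has a self-loop).
The vertices on cycles are {a, b, c, e, f, g, h, i, j} — 9 in total.

9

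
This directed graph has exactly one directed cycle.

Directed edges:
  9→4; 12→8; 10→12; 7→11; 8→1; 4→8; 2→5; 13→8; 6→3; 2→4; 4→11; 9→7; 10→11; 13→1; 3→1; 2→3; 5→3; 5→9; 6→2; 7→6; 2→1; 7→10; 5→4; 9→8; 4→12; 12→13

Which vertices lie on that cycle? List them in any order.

DFS with gray/black marking from 7:
7 gray
  11 gray
  11 black
  6 gray
    3 gray
      1 gray
      1 black
    3 black
    2 gray
      2→3: 3 black — skip
      5 gray
        4 gray
          12 gray
            13 gray
              13→1: 1 black — skip
              8 gray
                8→1: 1 black — skip
              8 black
            13 black
            12→8: 8 black — skip
          12 black
          4→8: 8 black — skip
          4→11: 11 black — skip
        4 black
        5→3: 3 black — skip
        9 gray
          9→7: 7 is gray → back edge
Back edge closes the cycle 7 → 6 → 2 → 5 → 9 → 7; its vertices are {2, 5, 6, 7, 9}.

2, 5, 6, 7, 9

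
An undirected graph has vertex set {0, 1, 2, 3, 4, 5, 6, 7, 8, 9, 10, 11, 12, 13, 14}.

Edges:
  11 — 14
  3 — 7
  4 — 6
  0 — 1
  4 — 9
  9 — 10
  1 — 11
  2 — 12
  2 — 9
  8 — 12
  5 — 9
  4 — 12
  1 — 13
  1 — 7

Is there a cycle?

Yes

DFS, tracking each vertex's parent; an edge to a visited non-parent vertex closes a cycle.
Start from 5:
visit 5 (parent –)
  visit 9 (parent 5)
    visit 10 (parent 9)
      10–9: parent, skip
    visit 2 (parent 9)
      visit 12 (parent 2)
        12–2: parent, skip
        visit 8 (parent 12)
          8–12: parent, skip
        visit 4 (parent 12)
          4–9: 9 visited and ≠ parent → cycle
Cycle: 9 – 2 – 12 – 4 – 9.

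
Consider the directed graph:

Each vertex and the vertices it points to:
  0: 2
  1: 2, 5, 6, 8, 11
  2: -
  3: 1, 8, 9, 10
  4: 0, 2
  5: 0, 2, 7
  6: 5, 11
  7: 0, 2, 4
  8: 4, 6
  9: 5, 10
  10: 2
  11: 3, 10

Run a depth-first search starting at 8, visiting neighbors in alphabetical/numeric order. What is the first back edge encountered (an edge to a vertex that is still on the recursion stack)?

DFS from 8 (visiting neighbors in alphabetical/numeric order); mark gray on enter, black on exit:
8 gray
  4 gray
    0 gray
      2 gray
      2 black
    0 black
    4→2: 2 black — skip
  4 black
  6 gray
    5 gray
      5→0: 0 black — skip
      5→2: 2 black — skip
      7 gray
        7→0: 0 black — skip
        7→2: 2 black — skip
        7→4: 4 black — skip
      7 black
    5 black
    11 gray
      3 gray
        1 gray
          1→2: 2 black — skip
          1→5: 5 black — skip
          1→6: 6 is gray → back edge
First back edge: 1 → 6.

1→6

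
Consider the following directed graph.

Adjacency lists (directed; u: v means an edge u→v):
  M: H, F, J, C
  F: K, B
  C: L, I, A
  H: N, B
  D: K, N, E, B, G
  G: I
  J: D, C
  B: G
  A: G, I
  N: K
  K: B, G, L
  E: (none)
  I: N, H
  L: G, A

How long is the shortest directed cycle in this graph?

4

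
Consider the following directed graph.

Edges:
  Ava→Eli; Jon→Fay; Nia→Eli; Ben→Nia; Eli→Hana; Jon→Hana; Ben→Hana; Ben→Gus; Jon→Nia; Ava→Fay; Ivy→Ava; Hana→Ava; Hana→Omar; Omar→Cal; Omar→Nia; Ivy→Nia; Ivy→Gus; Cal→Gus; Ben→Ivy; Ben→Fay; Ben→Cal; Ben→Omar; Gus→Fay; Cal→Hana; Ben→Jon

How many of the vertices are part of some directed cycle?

6

A vertex is on a directed cycle iff it belongs to a strongly connected component of size ≥ 2 (or has a self-loop).
The vertices on cycles are {Ava, Cal, Eli, Nia, Hana, Omar} — 6 in total.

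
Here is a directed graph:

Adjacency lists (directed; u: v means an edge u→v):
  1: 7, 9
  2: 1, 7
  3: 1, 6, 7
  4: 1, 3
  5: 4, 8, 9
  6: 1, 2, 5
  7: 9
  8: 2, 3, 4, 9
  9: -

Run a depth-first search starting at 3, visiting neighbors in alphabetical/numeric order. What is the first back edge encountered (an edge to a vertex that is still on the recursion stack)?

4->3

DFS from 3 (visiting neighbors in alphabetical/numeric order); mark gray on enter, black on exit:
3 gray
  1 gray
    7 gray
      9 gray
      9 black
    7 black
    1→9: 9 black — skip
  1 black
  6 gray
    6→1: 1 black — skip
    2 gray
      2→1: 1 black — skip
      2→7: 7 black — skip
    2 black
    5 gray
      4 gray
        4→1: 1 black — skip
        4→3: 3 is gray → back edge
First back edge: 4 → 3.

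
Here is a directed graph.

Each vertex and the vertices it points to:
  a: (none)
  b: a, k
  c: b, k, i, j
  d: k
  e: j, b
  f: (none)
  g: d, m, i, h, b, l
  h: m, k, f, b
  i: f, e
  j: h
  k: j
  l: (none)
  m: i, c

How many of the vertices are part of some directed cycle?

8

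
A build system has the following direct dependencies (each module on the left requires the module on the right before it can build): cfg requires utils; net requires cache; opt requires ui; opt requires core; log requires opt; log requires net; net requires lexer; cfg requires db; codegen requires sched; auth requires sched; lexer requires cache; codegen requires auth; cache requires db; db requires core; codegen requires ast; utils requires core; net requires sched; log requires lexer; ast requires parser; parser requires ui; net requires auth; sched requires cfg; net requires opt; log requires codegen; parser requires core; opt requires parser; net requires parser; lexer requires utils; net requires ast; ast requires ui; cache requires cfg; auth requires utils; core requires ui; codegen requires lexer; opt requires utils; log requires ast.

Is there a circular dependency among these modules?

No

DFS with white/gray/black marking, starting from cfg:
cfg gray
  db gray
    core gray
      ui gray
      ui black
    core black
  db black
  utils gray
    utils→core: core black — skip
  utils black
cfg black
net gray
  ast gray
    parser gray
      parser→ui: ui black — skip
      parser→core: core black — skip
    parser black
    ast→ui: ui black — skip
  ast black
  lexer gray
    lexer→utils: utils black — skip
    cache gray
      cache→cfg: cfg black — skip
      cache→db: db black — skip
    cache black
  lexer black
  sched gray
    sched→cfg: cfg black — skip
  sched black
  net→cache: cache black — skip
  net→parser: parser black — skip
  auth gray
    auth→utils: utils black — skip
    auth→sched: sched black — skip
  auth black
  opt gray
    opt→core: core black — skip
    opt→utils: utils black — skip
    opt→ui: ui black — skip
    opt→parser: parser black — skip
  opt black
net black
codegen gray
  codegen→sched: sched black — skip
  codegen→auth: auth black — skip
  codegen→ast: ast black — skip
  codegen→lexer: lexer black — skip
codegen black
log gray
  log→net: net black — skip
  log→opt: opt black — skip
  log→codegen: codegen black — skip
  log→lexer: lexer black — skip
  log→ast: ast black — skip
log black
Every edge goes to a white or black vertex — no back edge, so the graph is acyclic.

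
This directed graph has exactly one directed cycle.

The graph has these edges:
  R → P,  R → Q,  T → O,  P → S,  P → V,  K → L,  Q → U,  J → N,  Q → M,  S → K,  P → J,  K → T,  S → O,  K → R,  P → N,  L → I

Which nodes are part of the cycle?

DFS with gray/black marking from K:
K gray
  L gray
    I gray
    I black
  L black
  R gray
    Q gray
      M gray
      M black
      U gray
      U black
    Q black
    P gray
      N gray
      N black
      V gray
      V black
      J gray
        J→N: N black — skip
      J black
      S gray
        S→K: K is gray → back edge
Back edge closes the cycle K → R → P → S → K; its vertices are {K, P, R, S}.

K, P, R, S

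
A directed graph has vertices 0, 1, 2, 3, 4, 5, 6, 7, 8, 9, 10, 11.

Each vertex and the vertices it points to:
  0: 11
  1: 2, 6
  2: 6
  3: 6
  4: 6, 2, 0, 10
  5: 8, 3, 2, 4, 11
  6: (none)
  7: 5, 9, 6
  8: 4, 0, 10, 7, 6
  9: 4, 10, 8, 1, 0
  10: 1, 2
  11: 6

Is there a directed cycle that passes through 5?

Yes

5 is on a cycle iff 5 can reach itself via ≥1 edge.
5 → 8 → 7 → 5 — yes.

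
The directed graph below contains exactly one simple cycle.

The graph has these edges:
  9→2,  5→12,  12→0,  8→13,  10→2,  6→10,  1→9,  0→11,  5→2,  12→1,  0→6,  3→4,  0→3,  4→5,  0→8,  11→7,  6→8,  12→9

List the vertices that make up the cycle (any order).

0, 3, 4, 5, 12

DFS with gray/black marking from 5:
5 gray
  2 gray
  2 black
  12 gray
    0 gray
      11 gray
        7 gray
        7 black
      11 black
      8 gray
        13 gray
        13 black
      8 black
      6 gray
        10 gray
          10→2: 2 black — skip
        10 black
        6→8: 8 black — skip
      6 black
      3 gray
        4 gray
          4→5: 5 is gray → back edge
Back edge closes the cycle 5 → 12 → 0 → 3 → 4 → 5; its vertices are {0, 3, 4, 5, 12}.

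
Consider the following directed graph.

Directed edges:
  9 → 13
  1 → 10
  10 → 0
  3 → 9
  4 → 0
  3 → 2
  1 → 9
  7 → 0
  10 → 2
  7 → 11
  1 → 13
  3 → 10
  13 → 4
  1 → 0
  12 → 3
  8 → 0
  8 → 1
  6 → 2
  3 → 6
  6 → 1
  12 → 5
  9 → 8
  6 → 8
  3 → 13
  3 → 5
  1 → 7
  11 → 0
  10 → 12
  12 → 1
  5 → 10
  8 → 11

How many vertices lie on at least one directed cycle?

8

A vertex is on a directed cycle iff it belongs to a strongly connected component of size ≥ 2 (or has a self-loop).
The vertices on cycles are {1, 3, 5, 6, 8, 9, 10, 12} — 8 in total.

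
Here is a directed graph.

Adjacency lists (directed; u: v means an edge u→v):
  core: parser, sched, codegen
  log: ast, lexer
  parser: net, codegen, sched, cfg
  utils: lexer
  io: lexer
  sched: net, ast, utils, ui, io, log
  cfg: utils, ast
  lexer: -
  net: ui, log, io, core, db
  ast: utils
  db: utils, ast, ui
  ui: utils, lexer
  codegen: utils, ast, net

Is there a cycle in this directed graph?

Yes

DFS with white/gray/black marking, starting from core:
core gray
  parser gray
    net gray
      ui gray
        utils gray
          lexer gray
          lexer black
        utils black
        ui→lexer: lexer black — skip
      ui black
      log gray
        ast gray
          ast→utils: utils black — skip
        ast black
        log→lexer: lexer black — skip
      log black
      io gray
        io→lexer: lexer black — skip
      io black
      net→core: core is gray → back edge
Back edge found, so a cycle exists: core → parser → net → core.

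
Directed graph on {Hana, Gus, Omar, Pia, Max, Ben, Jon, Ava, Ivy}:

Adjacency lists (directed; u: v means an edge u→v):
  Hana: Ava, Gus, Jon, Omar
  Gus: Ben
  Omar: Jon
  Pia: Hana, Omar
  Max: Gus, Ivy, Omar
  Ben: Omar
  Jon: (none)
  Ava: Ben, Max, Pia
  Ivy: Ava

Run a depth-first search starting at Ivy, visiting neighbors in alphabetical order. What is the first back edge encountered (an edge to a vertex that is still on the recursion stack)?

DFS from Ivy (visiting neighbors in alphabetical order); mark gray on enter, black on exit:
Ivy gray
  Ava gray
    Ben gray
      Omar gray
        Jon gray
        Jon black
      Omar black
    Ben black
    Max gray
      Gus gray
        Gus→Ben: Ben black — skip
      Gus black
      Max→Ivy: Ivy is gray → back edge
First back edge: Max → Ivy.

Max->Ivy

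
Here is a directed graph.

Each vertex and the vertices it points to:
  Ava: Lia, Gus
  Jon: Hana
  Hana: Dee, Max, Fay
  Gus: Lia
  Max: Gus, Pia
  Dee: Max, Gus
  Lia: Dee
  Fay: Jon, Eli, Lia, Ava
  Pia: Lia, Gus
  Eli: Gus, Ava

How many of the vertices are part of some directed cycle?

8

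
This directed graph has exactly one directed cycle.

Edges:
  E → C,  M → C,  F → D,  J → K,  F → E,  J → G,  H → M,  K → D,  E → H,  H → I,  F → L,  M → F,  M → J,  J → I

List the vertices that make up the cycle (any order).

E, F, H, M

DFS with gray/black marking from M:
M gray
  J gray
    G gray
    G black
    K gray
      D gray
      D black
    K black
    I gray
    I black
  J black
  F gray
    F→D: D black — skip
    E gray
      C gray
      C black
      H gray
        H→M: M is gray → back edge
Back edge closes the cycle M → F → E → H → M; its vertices are {E, F, H, M}.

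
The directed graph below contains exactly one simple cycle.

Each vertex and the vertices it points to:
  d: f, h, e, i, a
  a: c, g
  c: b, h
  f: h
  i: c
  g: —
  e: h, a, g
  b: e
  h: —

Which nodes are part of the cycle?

DFS with gray/black marking from a:
a gray
  c gray
    b gray
      e gray
        h gray
        h black
        e→a: a is gray → back edge
Back edge closes the cycle a → c → b → e → a; its vertices are {a, b, c, e}.

a, b, c, e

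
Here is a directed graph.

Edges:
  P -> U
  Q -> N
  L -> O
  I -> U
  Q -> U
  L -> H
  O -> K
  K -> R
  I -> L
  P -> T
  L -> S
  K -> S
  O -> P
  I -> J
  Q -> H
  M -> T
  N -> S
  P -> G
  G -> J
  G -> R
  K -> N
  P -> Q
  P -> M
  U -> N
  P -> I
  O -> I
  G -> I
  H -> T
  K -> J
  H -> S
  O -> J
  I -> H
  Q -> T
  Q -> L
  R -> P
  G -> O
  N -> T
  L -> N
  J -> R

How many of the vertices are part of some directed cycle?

A vertex is on a directed cycle iff it belongs to a strongly connected component of size ≥ 2 (or has a self-loop).
The vertices on cycles are {G, I, J, K, L, O, P, Q, R} — 9 in total.

9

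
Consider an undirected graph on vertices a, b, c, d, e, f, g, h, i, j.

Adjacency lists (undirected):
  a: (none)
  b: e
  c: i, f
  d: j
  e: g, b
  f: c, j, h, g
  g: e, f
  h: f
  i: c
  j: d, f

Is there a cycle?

DFS, tracking each vertex's parent; an edge to a visited non-parent vertex closes a cycle.
Start from h:
visit h (parent –)
  visit f (parent h)
    visit c (parent f)
      visit i (parent c)
        i–c: parent, skip
      c–f: parent, skip
    visit j (parent f)
      visit d (parent j)
        d–j: parent, skip
      j–f: parent, skip
    f–h: parent, skip
    visit g (parent f)
      visit e (parent g)
        e–g: parent, skip
        visit b (parent e)
          b–e: parent, skip
      g–f: parent, skip
visit a (parent –)
No non-parent visited neighbor found — the graph is a forest.

No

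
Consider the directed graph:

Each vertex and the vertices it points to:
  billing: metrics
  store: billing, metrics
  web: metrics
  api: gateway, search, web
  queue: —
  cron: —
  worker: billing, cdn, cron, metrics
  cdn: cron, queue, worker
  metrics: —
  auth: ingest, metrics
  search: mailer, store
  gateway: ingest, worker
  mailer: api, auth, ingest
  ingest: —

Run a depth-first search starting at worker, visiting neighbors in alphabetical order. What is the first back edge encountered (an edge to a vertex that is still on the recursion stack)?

DFS from worker (visiting neighbors in alphabetical order); mark gray on enter, black on exit:
worker gray
  billing gray
    metrics gray
    metrics black
  billing black
  cdn gray
    cron gray
    cron black
    queue gray
    queue black
    cdn→worker: worker is gray → back edge
First back edge: cdn → worker.

cdn→worker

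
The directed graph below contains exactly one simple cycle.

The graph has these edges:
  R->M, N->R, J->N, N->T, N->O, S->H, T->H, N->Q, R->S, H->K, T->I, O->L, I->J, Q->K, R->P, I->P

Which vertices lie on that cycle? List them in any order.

I, J, N, T

DFS with gray/black marking from N:
N gray
  T gray
    I gray
      P gray
      P black
      J gray
        J→N: N is gray → back edge
Back edge closes the cycle N → T → I → J → N; its vertices are {I, J, N, T}.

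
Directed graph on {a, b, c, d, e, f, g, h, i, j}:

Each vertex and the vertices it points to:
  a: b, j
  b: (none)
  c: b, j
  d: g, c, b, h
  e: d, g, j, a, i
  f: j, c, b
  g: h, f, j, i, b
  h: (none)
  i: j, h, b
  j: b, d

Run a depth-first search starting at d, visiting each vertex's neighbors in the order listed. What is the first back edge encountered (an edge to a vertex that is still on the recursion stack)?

j->d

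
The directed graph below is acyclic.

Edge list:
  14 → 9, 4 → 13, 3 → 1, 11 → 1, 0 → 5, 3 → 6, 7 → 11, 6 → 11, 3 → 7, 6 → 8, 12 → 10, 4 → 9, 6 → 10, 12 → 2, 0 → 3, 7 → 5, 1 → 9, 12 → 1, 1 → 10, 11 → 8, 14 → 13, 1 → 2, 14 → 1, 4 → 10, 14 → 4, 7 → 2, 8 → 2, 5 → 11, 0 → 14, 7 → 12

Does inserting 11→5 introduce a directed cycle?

Yes

Adding 11→5 creates a cycle iff 5 can already reach 11.
Path from 5: 5 → 11.
So 5 → … → 11 → 5 is a cycle.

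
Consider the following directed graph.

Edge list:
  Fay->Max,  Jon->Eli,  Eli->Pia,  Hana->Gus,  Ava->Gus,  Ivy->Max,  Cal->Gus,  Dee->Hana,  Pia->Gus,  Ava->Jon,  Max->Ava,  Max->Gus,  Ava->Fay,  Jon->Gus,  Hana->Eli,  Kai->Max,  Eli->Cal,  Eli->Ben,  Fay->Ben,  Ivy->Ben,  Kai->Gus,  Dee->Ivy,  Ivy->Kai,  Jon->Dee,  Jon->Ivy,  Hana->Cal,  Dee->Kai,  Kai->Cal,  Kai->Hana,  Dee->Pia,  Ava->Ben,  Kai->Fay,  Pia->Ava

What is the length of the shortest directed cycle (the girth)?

For each vertex v, BFS finds the shortest path from v back to v.
The shortest such closed walk is Ava → Fay → Max → Ava, length 3.

3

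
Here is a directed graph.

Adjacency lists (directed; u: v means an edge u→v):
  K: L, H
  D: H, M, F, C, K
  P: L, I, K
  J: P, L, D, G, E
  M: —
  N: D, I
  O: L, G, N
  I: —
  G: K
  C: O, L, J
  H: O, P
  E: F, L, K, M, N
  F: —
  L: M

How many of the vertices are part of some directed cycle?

10

A vertex is on a directed cycle iff it belongs to a strongly connected component of size ≥ 2 (or has a self-loop).
The vertices on cycles are {C, D, E, G, H, J, K, N, O, P} — 10 in total.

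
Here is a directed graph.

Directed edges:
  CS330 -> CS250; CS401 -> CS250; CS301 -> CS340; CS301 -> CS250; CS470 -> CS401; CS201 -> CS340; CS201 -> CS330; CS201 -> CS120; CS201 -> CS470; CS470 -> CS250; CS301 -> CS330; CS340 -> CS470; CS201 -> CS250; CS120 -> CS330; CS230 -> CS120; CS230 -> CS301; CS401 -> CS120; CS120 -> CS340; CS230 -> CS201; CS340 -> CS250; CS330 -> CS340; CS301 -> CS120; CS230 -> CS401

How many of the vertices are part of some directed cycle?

5

A vertex is on a directed cycle iff it belongs to a strongly connected component of size ≥ 2 (or has a self-loop).
The vertices on cycles are {CS120, CS330, CS340, CS401, CS470} — 5 in total.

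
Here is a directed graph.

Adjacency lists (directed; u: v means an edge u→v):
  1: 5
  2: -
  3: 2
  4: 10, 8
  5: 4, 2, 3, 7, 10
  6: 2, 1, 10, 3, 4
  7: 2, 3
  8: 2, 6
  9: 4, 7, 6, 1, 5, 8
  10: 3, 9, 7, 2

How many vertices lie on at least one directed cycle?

7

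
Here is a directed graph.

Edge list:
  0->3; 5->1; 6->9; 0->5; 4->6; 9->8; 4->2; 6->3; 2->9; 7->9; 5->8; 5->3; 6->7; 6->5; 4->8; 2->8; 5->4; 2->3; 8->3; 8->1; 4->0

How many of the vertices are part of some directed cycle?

A vertex is on a directed cycle iff it belongs to a strongly connected component of size ≥ 2 (or has a self-loop).
The vertices on cycles are {0, 4, 5, 6} — 4 in total.

4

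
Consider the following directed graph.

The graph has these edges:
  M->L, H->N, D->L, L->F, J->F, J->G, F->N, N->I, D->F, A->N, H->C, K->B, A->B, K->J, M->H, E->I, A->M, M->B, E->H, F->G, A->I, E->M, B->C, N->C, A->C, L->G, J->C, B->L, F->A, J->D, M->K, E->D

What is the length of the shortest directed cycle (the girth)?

For each vertex v, BFS finds the shortest path from v back to v.
The shortest such closed walk is M → L → F → A → M, length 4.

4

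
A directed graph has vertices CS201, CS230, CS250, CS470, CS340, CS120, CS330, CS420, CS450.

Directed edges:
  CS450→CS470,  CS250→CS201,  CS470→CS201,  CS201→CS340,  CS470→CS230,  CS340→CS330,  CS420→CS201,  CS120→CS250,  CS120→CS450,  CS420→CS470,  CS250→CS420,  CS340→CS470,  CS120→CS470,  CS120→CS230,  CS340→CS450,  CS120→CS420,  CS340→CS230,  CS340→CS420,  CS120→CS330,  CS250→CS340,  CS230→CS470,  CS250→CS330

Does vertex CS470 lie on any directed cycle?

Yes

CS470 is on a cycle iff CS470 can reach itself via ≥1 edge.
CS470 → CS230 → CS470 — yes.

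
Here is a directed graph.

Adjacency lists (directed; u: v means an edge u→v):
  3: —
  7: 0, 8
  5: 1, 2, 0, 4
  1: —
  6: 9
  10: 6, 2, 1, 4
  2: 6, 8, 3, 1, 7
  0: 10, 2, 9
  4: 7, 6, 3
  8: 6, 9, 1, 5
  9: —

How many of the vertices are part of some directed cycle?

7

A vertex is on a directed cycle iff it belongs to a strongly connected component of size ≥ 2 (or has a self-loop).
The vertices on cycles are {0, 2, 4, 5, 7, 8, 10} — 7 in total.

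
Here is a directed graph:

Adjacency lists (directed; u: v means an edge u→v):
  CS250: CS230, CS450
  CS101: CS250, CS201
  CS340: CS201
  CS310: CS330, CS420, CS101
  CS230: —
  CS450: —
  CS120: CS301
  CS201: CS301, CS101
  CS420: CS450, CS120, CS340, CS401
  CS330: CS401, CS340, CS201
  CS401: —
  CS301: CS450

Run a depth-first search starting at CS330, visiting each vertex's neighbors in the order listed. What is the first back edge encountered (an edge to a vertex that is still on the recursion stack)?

DFS from CS330 (visiting each vertex's neighbors in the order listed); mark gray on enter, black on exit:
CS330 gray
  CS401 gray
  CS401 black
  CS340 gray
    CS201 gray
      CS301 gray
        CS450 gray
        CS450 black
      CS301 black
      CS101 gray
        CS250 gray
          CS230 gray
          CS230 black
          CS250→CS450: CS450 black — skip
        CS250 black
        CS101→CS201: CS201 is gray → back edge
First back edge: CS101 → CS201.

CS101->CS201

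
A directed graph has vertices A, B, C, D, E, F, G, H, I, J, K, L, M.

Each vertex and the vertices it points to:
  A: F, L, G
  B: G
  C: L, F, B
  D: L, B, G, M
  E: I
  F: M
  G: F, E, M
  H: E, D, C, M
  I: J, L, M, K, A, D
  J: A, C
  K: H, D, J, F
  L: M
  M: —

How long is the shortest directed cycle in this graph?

For each vertex v, BFS finds the shortest path from v back to v.
The shortest such closed walk is K → H → E → I → K, length 4.

4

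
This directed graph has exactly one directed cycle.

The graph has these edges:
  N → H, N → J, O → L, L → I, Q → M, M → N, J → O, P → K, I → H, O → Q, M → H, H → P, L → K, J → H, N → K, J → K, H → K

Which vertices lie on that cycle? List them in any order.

J, M, N, O, Q

DFS with gray/black marking from O:
O gray
  Q gray
    M gray
      H gray
        K gray
        K black
        P gray
          P→K: K black — skip
        P black
      H black
      N gray
        N→K: K black — skip
        J gray
          J→O: O is gray → back edge
Back edge closes the cycle O → Q → M → N → J → O; its vertices are {J, M, N, O, Q}.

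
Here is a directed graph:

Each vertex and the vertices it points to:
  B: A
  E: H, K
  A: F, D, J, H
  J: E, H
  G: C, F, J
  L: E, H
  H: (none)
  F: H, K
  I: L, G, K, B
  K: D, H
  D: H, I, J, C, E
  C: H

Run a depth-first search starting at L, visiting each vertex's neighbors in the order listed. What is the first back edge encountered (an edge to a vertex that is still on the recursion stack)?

I→L

DFS from L (visiting each vertex's neighbors in the order listed); mark gray on enter, black on exit:
L gray
  E gray
    H gray
    H black
    K gray
      D gray
        D→H: H black — skip
        I gray
          I→L: L is gray → back edge
First back edge: I → L.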